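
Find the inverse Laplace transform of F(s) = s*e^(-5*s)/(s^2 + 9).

The factor e^(-5s) signals a time shift by c = 5 (second shifting theorem).
L{cos(3t)} = s/(s^2 + 9), so L^-1{s/(s^2 + 9)} = cos(3*t).
Hence the inverse is u(t - 5) times that function evaluated at t - 5.

Heaviside(t - 5)*(cos(3*t - 15))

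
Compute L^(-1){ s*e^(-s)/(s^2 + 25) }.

The factor e^(-s) signals a time shift by c = 1 (second shifting theorem).
L{cos(5t)} = s/(s^2 + 25), so L^-1{s/(s^2 + 25)} = cos(5*t).
Hence the inverse is u(t - 1) times that function evaluated at t - 1.

Heaviside(t - 1)*(cos(5*t - 5))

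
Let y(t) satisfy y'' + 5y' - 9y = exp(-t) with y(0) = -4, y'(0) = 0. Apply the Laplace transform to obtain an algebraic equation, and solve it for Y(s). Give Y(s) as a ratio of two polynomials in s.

Y(s) = (-4*s^2 - 24*s - 19)/(s^3 + 6*s^2 - 4*s - 9)

Transform both sides with L{·}.
With L{y''} = s^2 Y - s·y(0) - y'(0) and L{y'} = sY - y(0), with y(0) = -4, y'(0) = 0: the LHS transforms to (s^2 + 5*s - 9)Y - (-4*s - 20).
The right side is L{exp(-t)} = 1/(s + 1).
So (s^2 + 5*s - 9)Y = 1/(s + 1) + (-4*s - 20).
Solve for Y(s) and write it as one ratio of polynomials.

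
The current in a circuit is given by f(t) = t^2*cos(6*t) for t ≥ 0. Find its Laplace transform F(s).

F(s) = 2*s*(s^2 - 108)/(s^2 + 36)^3

L{cos(6t)} = s/(s^2 + 36).
Then apply L{t^2·g(t)} = (-1)^2 d^2/ds^2[G(s)] with G(s) = s/(s^2 + 36):
differentiating 2 times and applying the sign gives 2*s*(s^2 - 108)/(s^2 + 36)^3.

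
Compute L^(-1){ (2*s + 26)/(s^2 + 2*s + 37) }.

4*exp(-t)*sin(6*t) + 2*exp(-t)*cos(6*t)

Complete the square in the denominator: s^2 + 2*s + 37 = (s + 1)^2 + 6^2.
Split the numerator to match: 2*s + 26 = 2·(s + 1) + 4·6.
Invert each term: 2·(s + 1)/((s + 1)^2 + 36) ↔ 2e^(-t)cos(6t); 4·6/((s + 1)^2 + 36) ↔ 4e^(-t)sin(6t).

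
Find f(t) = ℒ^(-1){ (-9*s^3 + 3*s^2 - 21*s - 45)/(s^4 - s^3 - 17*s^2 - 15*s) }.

Factor the denominator: s^4 - s^3 - 17*s^2 - 15*s = s*(s - 5)*(s + 1)*(s + 3).
Partial fraction decomposition gives [-6/(s + 3)] + [-1/(s + 1)] + [3/s] + [-5/(s - 5)].
Invert each term: -6/(s + 3) ↔ -6e^(-3t); -1/(s + 1) ↔ -e^(-t); 3/(s - 0) ↔ 3e^(0t); -5/(s - 5) ↔ -5e^(5t).

f(t) = -5*exp(5*t) + 3 - exp(-t) - 6*exp(-3*t)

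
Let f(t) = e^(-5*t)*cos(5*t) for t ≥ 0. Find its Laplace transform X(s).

L{cos(5t)} = s/(s^2 + 25).
By the first shifting theorem, multiplying by e^(-5t) replaces s with s + 5.

X(s) = (s + 5)/((s + 5)^2 + 25)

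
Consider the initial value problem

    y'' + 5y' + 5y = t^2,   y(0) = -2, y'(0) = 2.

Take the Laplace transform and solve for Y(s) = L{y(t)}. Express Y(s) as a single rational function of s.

Y(s) = (-2*s^4 - 8*s^3 + 2)/(s^5 + 5*s^4 + 5*s^3)

Laplace-transform each side.
The derivative rules (L{y''} = s^2 Y - s·y(0) - y'(0) and L{y'} = sY - y(0), with y(0) = -2, y'(0) = 2) turn the left side into (s^2 + 5*s + 5)Y - (-2*s - 8).
The right side is L{t^2} = 2/s^3.
So (s^2 + 5*s + 5)Y = 2/s^3 + (-2*s - 8).
Solve for Y(s) and write it as one ratio of polynomials.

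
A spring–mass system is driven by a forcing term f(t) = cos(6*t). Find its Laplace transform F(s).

L{cos(6t)} = s/(s^2 + 36).

F(s) = s/(s^2 + 36)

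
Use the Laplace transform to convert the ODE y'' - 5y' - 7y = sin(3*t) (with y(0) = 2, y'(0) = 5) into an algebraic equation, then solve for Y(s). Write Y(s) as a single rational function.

Y(s) = (2*s^3 - 5*s^2 + 18*s - 42)/(s^4 - 5*s^3 + 2*s^2 - 45*s - 63)

Transform both sides with L{·}.
With L{y''} = s^2 Y - s·y(0) - y'(0) and L{y'} = sY - y(0), with y(0) = 2, y'(0) = 5: the LHS transforms to (s^2 - 5*s - 7)Y - (2*s - 5).
The right side is L{sin(3*t)} = 3/(s^2 + 9).
So (s^2 - 5*s - 7)Y = 3/(s^2 + 9) + (2*s - 5).
Divide through and combine into a single rational function.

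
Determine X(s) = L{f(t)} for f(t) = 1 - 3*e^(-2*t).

X(s) = -3/(s + 2) + 1/s

Apply the Laplace transform termwise.
L{1} = 1/s; (-3)·[L{e^(-2t)} = 1/(s + 2)].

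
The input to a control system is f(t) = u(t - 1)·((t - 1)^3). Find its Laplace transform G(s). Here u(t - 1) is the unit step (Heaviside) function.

By the second shifting theorem, L{u(t - c)·g(t - c)} = e^(-cs)·H(s) with c = 1 and H(s) = L{g(t)}.
L{t^3} = 3!/s^4 = 6/s^4.

G(s) = 6*exp(-s)/s^4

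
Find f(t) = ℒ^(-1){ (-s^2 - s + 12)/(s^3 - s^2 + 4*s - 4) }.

f(t) = 2*exp(t) - 2*sin(2*t) - 3*cos(2*t)

Factor the denominator: s^3 - s^2 + 4*s - 4 = (s - 1)*(s^2 + 4).
Partial fraction decomposition gives [2/(s - 1)] + [-3*s/(s^2 + 4)] + [-4/(s^2 + 4)].
Invert each term: 2/(s - 1) ↔ 2e^(t); -3·s/(s^2 + 4) ↔ -3cos(2t); -2·2/(s^2 + 4) ↔ -2sin(2t).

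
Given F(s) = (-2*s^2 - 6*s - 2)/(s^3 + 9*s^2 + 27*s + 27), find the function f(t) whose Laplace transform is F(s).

Factor the denominator: s^3 + 9*s^2 + 27*s + 27 = (s + 3)^3.
Partial fraction decomposition gives [-2/(s + 3)] + [6/(s + 3)^2] + [-2/(s + 3)^3].
Invert each term: -2/(s + 3) ↔ -2e^(-3t); 6/(s + 3)^2 ↔ 6t·e^(-3t); -2/(s + 3)^3 ↔ (-1)t^2·e^(-3t).

f(t) = -t^2*exp(-3*t) + 6*t*exp(-3*t) - 2*exp(-3*t)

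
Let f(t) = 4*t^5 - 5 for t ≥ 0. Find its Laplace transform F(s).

F(s) = -5/s + 480/s^6

The transform is linear, so treat each term independently.
(4)·[L{t^5} = 5!/s^6 = 120/s^6]; L{-5} = -5/s.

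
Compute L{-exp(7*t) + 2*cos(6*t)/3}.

2*s/(3*(s^2 + 36)) - 1/(s - 7)

Apply the Laplace transform termwise.
(2/3)·[L{cos(6t)} = s/(s^2 + 36)]; (-1)·[L{e^(7t)} = 1/(s - 7)].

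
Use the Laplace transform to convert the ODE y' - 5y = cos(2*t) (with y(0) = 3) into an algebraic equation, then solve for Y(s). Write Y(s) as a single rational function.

Y(s) = (3*s^2 + s + 12)/(s^3 - 5*s^2 + 4*s - 20)

Laplace-transform each side.
With L{y'} = sY - y(0) = sY - 3: the LHS transforms to (s - 5)Y - (3).
The right side is L{cos(2*t)} = s/(s^2 + 4).
So (s - 5)Y = s/(s^2 + 4) + (3).
Solve for Y(s) and write it as one ratio of polynomials.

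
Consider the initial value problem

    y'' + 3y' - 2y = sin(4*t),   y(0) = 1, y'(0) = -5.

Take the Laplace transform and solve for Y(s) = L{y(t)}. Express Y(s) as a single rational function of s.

Laplace-transform each side.
With L{y''} = s^2 Y - s·y(0) - y'(0) and L{y'} = sY - y(0), with y(0) = 1, y'(0) = -5: the LHS transforms to (s^2 + 3*s - 2)Y - (s - 2).
The right side is L{sin(4*t)} = 4/(s^2 + 16).
So (s^2 + 3*s - 2)Y = 4/(s^2 + 16) + (s - 2).
Isolate Y and clear denominators.

Y(s) = (s^3 - 2*s^2 + 16*s - 28)/(s^4 + 3*s^3 + 14*s^2 + 48*s - 32)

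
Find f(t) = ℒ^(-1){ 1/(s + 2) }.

f(t) = exp(-2*t)

Since L{e^(-2t)} = 1/(s + 2), the inverse is e^(-2*t).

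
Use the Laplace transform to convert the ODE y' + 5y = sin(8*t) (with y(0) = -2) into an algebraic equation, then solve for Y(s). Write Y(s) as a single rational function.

Y(s) = (-2*s^2 - 120)/(s^3 + 5*s^2 + 64*s + 320)

Apply the Laplace transform to the equation.
The derivative rules (L{y'} = sY - y(0) = sY - (-2)) turn the left side into (s + 5)Y - (-2).
The right side is L{sin(8*t)} = 8/(s^2 + 64).
So (s + 5)Y = 8/(s^2 + 64) + (-2).
Divide through and combine into a single rational function.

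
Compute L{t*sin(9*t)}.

L{sin(9t)} = 9/(s^2 + 81).
Then apply L{t·g(t)} = -d/ds[H(s)] with H(s) = 9/(s^2 + 81):
differentiating 1 time and applying the sign gives 18*s/(s^2 + 81)^2.

18*s/(s^2 + 81)^2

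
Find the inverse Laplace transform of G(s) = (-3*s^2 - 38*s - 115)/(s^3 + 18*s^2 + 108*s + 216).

Factor the denominator: s^3 + 18*s^2 + 108*s + 216 = (s + 6)^3.
Partial fraction decomposition gives [-3/(s + 6)] + [-2/(s + 6)^2] + [5/(s + 6)^3].
Invert each term: -3/(s + 6) ↔ -3e^(-6t); -2/(s + 6)^2 ↔ -2t·e^(-6t); 5/(s + 6)^3 ↔ (5/2)t^2·e^(-6t).

5*t^2*exp(-6*t)/2 - 2*t*exp(-6*t) - 3*exp(-6*t)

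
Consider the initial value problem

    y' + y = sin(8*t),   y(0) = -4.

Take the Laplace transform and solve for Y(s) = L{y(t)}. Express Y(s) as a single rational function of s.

Take the Laplace transform of both sides.
The derivative rules (L{y'} = sY - y(0) = sY - (-4)) turn the left side into (s + 1)Y - (-4).
The right side is L{sin(8*t)} = 8/(s^2 + 64).
So (s + 1)Y = 8/(s^2 + 64) + (-4).
Solve for Y(s) and write it as one ratio of polynomials.

Y(s) = (-4*s^2 - 248)/(s^3 + s^2 + 64*s + 64)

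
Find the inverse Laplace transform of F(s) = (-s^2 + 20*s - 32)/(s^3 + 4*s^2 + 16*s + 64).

Factor the denominator: s^3 + 4*s^2 + 16*s + 64 = (s + 4)*(s^2 + 16).
Partial fraction decomposition gives [-4/(s + 4)] + [3*s/(s^2 + 16)] + [8/(s^2 + 16)].
Invert each term: -4/(s + 4) ↔ -4e^(-4t); 3·s/(s^2 + 16) ↔ 3cos(4t); 2·4/(s^2 + 16) ↔ 2sin(4t).

2*sin(4*t) + 3*cos(4*t) - 4*exp(-4*t)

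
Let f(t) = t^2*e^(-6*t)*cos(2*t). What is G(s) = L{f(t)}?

L{cos(2t)} = s/(s^2 + 4).
Multiplying by e^(-6t) shifts s → s + 6, so L{e^(-6*t)*cos(2*t)} = (s + 6)/((s + 6)^2 + 4).
Then apply L{t^2·g(t)} = (-1)^2 d^2/ds^2[H(s)] with H(s) = (s + 6)/((s + 6)^2 + 4):
differentiating 2 times and applying the sign gives 2*(s + 6)*(s^2 + 12*s + 24)/(s^2 + 12*s + 40)^3.

G(s) = 2*(s + 6)*(s^2 + 12*s + 24)/(s^2 + 12*s + 40)^3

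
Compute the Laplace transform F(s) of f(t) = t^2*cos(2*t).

L{cos(2t)} = s/(s^2 + 4).
Then apply L{t^2·g(t)} = (-1)^2 d^2/ds^2[G(s)] with G(s) = s/(s^2 + 4):
differentiating 2 times and applying the sign gives 2*s*(s^2 - 12)/(s^2 + 4)^3.

F(s) = 2*s*(s^2 - 12)/(s^2 + 4)^3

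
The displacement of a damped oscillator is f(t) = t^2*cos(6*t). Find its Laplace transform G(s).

G(s) = 2*s*(s^2 - 108)/(s^2 + 36)^3

L{cos(6t)} = s/(s^2 + 36).
Then apply L{t^2·g(t)} = (-1)^2 d^2/ds^2[H(s)] with H(s) = s/(s^2 + 36):
differentiating 2 times and applying the sign gives 2*s*(s^2 - 108)/(s^2 + 36)^3.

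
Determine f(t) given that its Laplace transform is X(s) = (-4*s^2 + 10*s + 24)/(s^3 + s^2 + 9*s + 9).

f(t) = 5*sin(3*t) - 5*cos(3*t) + exp(-t)

Factor the denominator: s^3 + s^2 + 9*s + 9 = (s + 1)*(s^2 + 9).
Partial fraction decomposition gives [1/(s + 1)] + [-5*s/(s^2 + 9)] + [15/(s^2 + 9)].
Invert each term: 1/(s + 1) ↔ e^(-t); -5·s/(s^2 + 9) ↔ -5cos(3t); 5·3/(s^2 + 9) ↔ 5sin(3t).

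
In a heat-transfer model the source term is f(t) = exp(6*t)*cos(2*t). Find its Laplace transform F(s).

F(s) = (s - 6)/((s - 6)^2 + 4)

L{cos(2t)} = s/(s^2 + 4).
By the first shifting theorem, multiplying by e^(6t) replaces s with s - 6.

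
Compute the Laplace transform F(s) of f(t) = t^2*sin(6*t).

F(s) = 36*(s^2 - 12)/(s^2 + 36)^3

L{sin(6t)} = 6/(s^2 + 36).
Then apply L{t^2·g(t)} = (-1)^2 d^2/ds^2[G(s)] with G(s) = 6/(s^2 + 36):
differentiating 2 times and applying the sign gives 36*(s^2 - 12)/(s^2 + 36)^3.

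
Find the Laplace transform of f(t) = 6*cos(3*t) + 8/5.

6*s/(s^2 + 9) + 8/(5*s)

By linearity of the Laplace transform, transform each term separately.
(6)·[L{cos(3t)} = s/(s^2 + 9)]; L{8/5} = (8/5)/s.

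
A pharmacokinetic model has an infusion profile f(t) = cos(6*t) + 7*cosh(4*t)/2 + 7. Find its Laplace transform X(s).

By linearity of the Laplace transform, transform each term separately.
(7/2)·[L{cosh(4t)} = s/(s^2 - 16)]; L{7} = 7/s; L{cos(6t)} = s/(s^2 + 36).

X(s) = s/(s^2 + 36) + 7*s/(2*(s^2 - 16)) + 7/s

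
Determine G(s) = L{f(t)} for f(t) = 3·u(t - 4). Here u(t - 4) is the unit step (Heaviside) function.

G(s) = 3*exp(-4*s)/s

By the second shifting theorem, L{u(t - c)·g(t - c)} = e^(-cs)·H(s) with c = 4 and H(s) = L{g(t)}.
L{3} = 3/s.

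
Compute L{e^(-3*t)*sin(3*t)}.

3/((s + 3)^2 + 9)

L{sin(3t)} = 3/(s^2 + 9).
By the first shifting theorem, multiplying by e^(-3t) replaces s with s + 3.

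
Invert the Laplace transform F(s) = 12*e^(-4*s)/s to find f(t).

The factor e^(-4s) signals a time shift by c = 4 (second shifting theorem).
L{12} = 12/s, so L^-1{12/s} = 12.
Hence the inverse is u(t - 4) times that function evaluated at t - 4.

f(t) = Heaviside(t - 4)*(12)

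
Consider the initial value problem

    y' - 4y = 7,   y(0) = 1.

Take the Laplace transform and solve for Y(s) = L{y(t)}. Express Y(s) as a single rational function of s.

Y(s) = (s + 7)/(s^2 - 4*s)

Laplace-transform each side.
The derivative rules (L{y'} = sY - y(0) = sY - 1) turn the left side into (s - 4)Y - (1).
The right side is L{7} = 7/s.
So (s - 4)Y = 7/s + (1).
Divide through and combine into a single rational function.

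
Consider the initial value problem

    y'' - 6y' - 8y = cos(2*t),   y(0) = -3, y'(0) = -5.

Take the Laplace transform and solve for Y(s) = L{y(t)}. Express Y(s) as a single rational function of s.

Apply the Laplace transform to the equation.
Using L{y''} = s^2 Y - s·y(0) - y'(0) and L{y'} = sY - y(0), with y(0) = -3, y'(0) = -5, the left side becomes (s^2 - 6*s - 8)Y - (-3*s + 13).
The right side is L{cos(2*t)} = s/(s^2 + 4).
So (s^2 - 6*s - 8)Y = s/(s^2 + 4) + (-3*s + 13).
Divide through and combine into a single rational function.

Y(s) = (-3*s^3 + 13*s^2 - 11*s + 52)/(s^4 - 6*s^3 - 4*s^2 - 24*s - 32)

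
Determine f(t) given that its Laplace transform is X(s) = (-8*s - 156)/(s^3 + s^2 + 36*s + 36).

Factor the denominator: s^3 + s^2 + 36*s + 36 = (s + 1)*(s^2 + 36).
Partial fraction decomposition gives [-4/(s + 1)] + [4*s/(s^2 + 36)] + [-12/(s^2 + 36)].
Invert each term: -4/(s + 1) ↔ -4e^(-t); 4·s/(s^2 + 36) ↔ 4cos(6t); -2·6/(s^2 + 36) ↔ -2sin(6t).

f(t) = -2*sin(6*t) + 4*cos(6*t) - 4*exp(-t)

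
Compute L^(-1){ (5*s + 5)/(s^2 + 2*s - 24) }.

5*exp(-t)*cosh(5*t)

Rewrite the denominator: s^2 + 2*s - 24 = (s + 1)^2 - 25.
The form in (s + 1) signals a first-shifting-theorem factor e^(-t).
Since L{cosh(5t)} = s/(s^2 - 25), the inverse is e^(-t)*cosh(5*t), scaled by 5.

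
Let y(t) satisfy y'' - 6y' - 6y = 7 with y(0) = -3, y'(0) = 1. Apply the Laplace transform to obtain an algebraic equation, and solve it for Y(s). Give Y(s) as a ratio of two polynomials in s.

Y(s) = (-3*s^2 + 19*s + 7)/(s^3 - 6*s^2 - 6*s)

Transform both sides with L{·}.
The derivative rules (L{y''} = s^2 Y - s·y(0) - y'(0) and L{y'} = sY - y(0), with y(0) = -3, y'(0) = 1) turn the left side into (s^2 - 6*s - 6)Y - (-3*s + 19).
The right side is L{7} = 7/s.
So (s^2 - 6*s - 6)Y = 7/s + (-3*s + 19).
Divide through and combine into a single rational function.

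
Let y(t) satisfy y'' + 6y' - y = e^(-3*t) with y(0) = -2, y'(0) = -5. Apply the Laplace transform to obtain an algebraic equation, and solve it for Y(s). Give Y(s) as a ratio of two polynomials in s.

Take the Laplace transform of both sides.
The derivative rules (L{y''} = s^2 Y - s·y(0) - y'(0) and L{y'} = sY - y(0), with y(0) = -2, y'(0) = -5) turn the left side into (s^2 + 6*s - 1)Y - (-2*s - 17).
The right side is L{e^(-3*t)} = 1/(s + 3).
So (s^2 + 6*s - 1)Y = 1/(s + 3) + (-2*s - 17).
Isolate Y and clear denominators.

Y(s) = (-2*s^2 - 23*s - 50)/(s^3 + 9*s^2 + 17*s - 3)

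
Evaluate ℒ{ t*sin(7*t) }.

14*s/(s^2 + 49)^2

L{sin(7t)} = 7/(s^2 + 49).
Then apply L{t·g(t)} = -d/ds[G(s)] with G(s) = 7/(s^2 + 49):
differentiating 1 time and applying the sign gives 14*s/(s^2 + 49)^2.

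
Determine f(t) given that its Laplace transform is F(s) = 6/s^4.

Since L{t^3} = 3!/s^4 = 6/s^4, the inverse is t^3.

f(t) = t^3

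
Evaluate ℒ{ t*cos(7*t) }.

(s - 7)*(s + 7)/(s^2 + 49)^2

L{cos(7t)} = s/(s^2 + 49).
Then apply L{t·g(t)} = -d/ds[H(s)] with H(s) = s/(s^2 + 49):
differentiating 1 time and applying the sign gives (s - 7)*(s + 7)/(s^2 + 49)^2.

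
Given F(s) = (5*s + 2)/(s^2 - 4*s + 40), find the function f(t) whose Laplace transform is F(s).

f(t) = 2*exp(2*t)*sin(6*t) + 5*exp(2*t)*cos(6*t)

Complete the square in the denominator: s^2 - 4*s + 40 = (s - 2)^2 + 6^2.
Split the numerator to match: 5*s + 2 = 5·(s - 2) + 2·6.
Invert each term: 5·(s - 2)/((s - 2)^2 + 36) ↔ 5e^(2t)cos(6t); 2·6/((s - 2)^2 + 36) ↔ 2e^(2t)sin(6t).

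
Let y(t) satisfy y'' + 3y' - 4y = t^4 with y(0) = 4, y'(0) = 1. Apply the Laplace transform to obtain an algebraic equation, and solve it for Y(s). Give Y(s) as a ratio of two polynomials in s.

Transform both sides with L{·}.
With L{y''} = s^2 Y - s·y(0) - y'(0) and L{y'} = sY - y(0), with y(0) = 4, y'(0) = 1: the LHS transforms to (s^2 + 3*s - 4)Y - (4*s + 13).
The right side is L{t^4} = 24/s^5.
So (s^2 + 3*s - 4)Y = 24/s^5 + (4*s + 13).
Solve for Y(s) and write it as one ratio of polynomials.

Y(s) = (4*s^6 + 13*s^5 + 24)/(s^7 + 3*s^6 - 4*s^5)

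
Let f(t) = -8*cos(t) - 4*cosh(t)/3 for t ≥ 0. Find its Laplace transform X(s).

Apply the Laplace transform termwise.
(-4/3)·[L{cosh(t)} = s/(s^2 - 1)]; (-8)·[L{cos(t)} = s/(s^2 + 1)].

X(s) = -8*s/(s^2 + 1) - 4*s/(3*(s^2 - 1))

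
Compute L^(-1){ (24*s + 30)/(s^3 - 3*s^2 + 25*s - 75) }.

Factor the denominator: s^3 - 3*s^2 + 25*s - 75 = (s - 3)*(s^2 + 25).
Partial fraction decomposition gives [3/(s - 3)] + [-3*s/(s^2 + 25)] + [15/(s^2 + 25)].
Invert each term: 3/(s - 3) ↔ 3e^(3t); -3·s/(s^2 + 25) ↔ -3cos(5t); 3·5/(s^2 + 25) ↔ 3sin(5t).

3*exp(3*t) + 3*sin(5*t) - 3*cos(5*t)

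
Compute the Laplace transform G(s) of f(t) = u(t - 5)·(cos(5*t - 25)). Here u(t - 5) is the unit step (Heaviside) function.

G(s) = s*exp(-5*s)/(s^2 + 25)

By the second shifting theorem, L{u(t - c)·g(t - c)} = e^(-cs)·H(s) with c = 5 and H(s) = L{g(t)}.
L{cos(5t)} = s/(s^2 + 25).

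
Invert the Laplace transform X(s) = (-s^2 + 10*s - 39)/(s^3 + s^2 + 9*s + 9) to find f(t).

f(t) = 2*sin(3*t) + 4*cos(3*t) - 5*exp(-t)

Factor the denominator: s^3 + s^2 + 9*s + 9 = (s + 1)*(s^2 + 9).
Partial fraction decomposition gives [-5/(s + 1)] + [4*s/(s^2 + 9)] + [6/(s^2 + 9)].
Invert each term: -5/(s + 1) ↔ -5e^(-t); 4·s/(s^2 + 9) ↔ 4cos(3t); 2·3/(s^2 + 9) ↔ 2sin(3t).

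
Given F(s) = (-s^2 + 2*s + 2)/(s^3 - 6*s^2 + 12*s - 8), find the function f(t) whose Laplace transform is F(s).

Factor the denominator: s^3 - 6*s^2 + 12*s - 8 = (s - 2)^3.
Partial fraction decomposition gives [-1/(s - 2)] + [-2/(s - 2)^2] + [2/(s - 2)^3].
Invert each term: -1/(s - 2) ↔ -e^(2t); -2/(s - 2)^2 ↔ -2t·e^(2t); 2/(s - 2)^3 ↔ (1)t^2·e^(2t).

f(t) = t^2*exp(2*t) - 2*t*exp(2*t) - exp(2*t)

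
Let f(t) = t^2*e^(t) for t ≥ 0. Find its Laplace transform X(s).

X(s) = 2/(s - 1)^3

L{e^(t)} = 1/(s - 1).
Then apply L{t^2·g(t)} = (-1)^2 d^2/ds^2[G(s)] with G(s) = 1/(s - 1):
differentiating 2 times and applying the sign gives 2/(s - 1)^3.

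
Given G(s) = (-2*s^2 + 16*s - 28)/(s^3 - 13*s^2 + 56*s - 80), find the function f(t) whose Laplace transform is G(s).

f(t) = -4*t*exp(4*t) + 2*exp(5*t) - 4*exp(4*t)

Factor the denominator: s^3 - 13*s^2 + 56*s - 80 = (s - 5)*(s - 4)^2.
Partial fraction decomposition gives [-4/(s - 4)] + [-4/(s - 4)^2] + [2/(s - 5)].
Invert each term: -4/(s - 4) ↔ -4e^(4t); -4/(s - 4)^2 ↔ -4t·e^(4t); 2/(s - 5) ↔ 2e^(5t).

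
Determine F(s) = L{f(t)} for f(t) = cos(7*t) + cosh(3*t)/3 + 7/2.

The transform is linear, so treat each term independently.
(1/3)·[L{cosh(3t)} = s/(s^2 - 9)]; L{7/2} = (7/2)/s; L{cos(7t)} = s/(s^2 + 49).

F(s) = s/(s^2 + 49) + s/(3*(s^2 - 9)) + 7/(2*s)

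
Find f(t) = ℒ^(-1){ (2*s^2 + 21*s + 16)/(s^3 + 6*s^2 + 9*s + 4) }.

f(t) = -t*exp(-t) + 6*exp(-t) - 4*exp(-4*t)

Factor the denominator: s^3 + 6*s^2 + 9*s + 4 = (s + 1)^2*(s + 4).
Partial fraction decomposition gives [6/(s + 1)] + [-1/(s + 1)^2] + [-4/(s + 4)].
Invert each term: 6/(s + 1) ↔ 6e^(-t); -1/(s + 1)^2 ↔ -t·e^(-t); -4/(s + 4) ↔ -4e^(-4t).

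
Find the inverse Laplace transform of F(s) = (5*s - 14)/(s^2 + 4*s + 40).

Complete the square in the denominator: s^2 + 4*s + 40 = (s + 2)^2 + 6^2.
Split the numerator to match: 5*s - 14 = 5·(s + 2) - 4·6.
Invert each term: 5·(s + 2)/((s + 2)^2 + 36) ↔ 5e^(-2t)cos(6t); -4·6/((s + 2)^2 + 36) ↔ -4e^(-2t)sin(6t).

-4*exp(-2*t)*sin(6*t) + 5*exp(-2*t)*cos(6*t)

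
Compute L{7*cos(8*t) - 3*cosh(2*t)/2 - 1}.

7*s/(s^2 + 64) - 3*s/(2*(s^2 - 4)) - 1/s

By linearity of the Laplace transform, transform each term separately.
L{-1} = -1/s; (-3/2)·[L{cosh(2t)} = s/(s^2 - 4)]; (7)·[L{cos(8t)} = s/(s^2 + 64)].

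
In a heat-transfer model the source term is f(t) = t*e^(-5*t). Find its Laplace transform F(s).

L{t} = 1!/s^2 = 1/s^2.
By the first shifting theorem, multiplying by e^(-5t) replaces s with s + 5.

F(s) = (s + 5)^(-2)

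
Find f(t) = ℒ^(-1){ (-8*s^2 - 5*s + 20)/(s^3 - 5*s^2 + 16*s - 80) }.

Factor the denominator: s^3 - 5*s^2 + 16*s - 80 = (s - 5)*(s^2 + 16).
Partial fraction decomposition gives [-5/(s - 5)] + [-3*s/(s^2 + 16)] + [-20/(s^2 + 16)].
Invert each term: -5/(s - 5) ↔ -5e^(5t); -3·s/(s^2 + 16) ↔ -3cos(4t); -5·4/(s^2 + 16) ↔ -5sin(4t).

f(t) = -5*exp(5*t) - 5*sin(4*t) - 3*cos(4*t)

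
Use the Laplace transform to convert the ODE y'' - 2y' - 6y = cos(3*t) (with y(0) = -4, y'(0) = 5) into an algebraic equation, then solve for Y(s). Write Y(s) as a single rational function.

Y(s) = (-4*s^3 + 13*s^2 - 35*s + 117)/(s^4 - 2*s^3 + 3*s^2 - 18*s - 54)

Take the Laplace transform of both sides.
With L{y''} = s^2 Y - s·y(0) - y'(0) and L{y'} = sY - y(0), with y(0) = -4, y'(0) = 5: the LHS transforms to (s^2 - 2*s - 6)Y - (-4*s + 13).
The right side is L{cos(3*t)} = s/(s^2 + 9).
So (s^2 - 2*s - 6)Y = s/(s^2 + 9) + (-4*s + 13).
Solve for Y(s) and write it as one ratio of polynomials.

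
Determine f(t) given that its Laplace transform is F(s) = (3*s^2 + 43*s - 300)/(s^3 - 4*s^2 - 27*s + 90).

Factor the denominator: s^3 - 4*s^2 - 27*s + 90 = (s - 6)*(s - 3)*(s + 5).
Partial fraction decomposition gives [-5/(s + 5)] + [6/(s - 3)] + [2/(s - 6)].
Invert each term: -5/(s + 5) ↔ -5e^(-5t); 6/(s - 3) ↔ 6e^(3t); 2/(s - 6) ↔ 2e^(6t).

f(t) = 2*exp(6*t) + 6*exp(3*t) - 5*exp(-5*t)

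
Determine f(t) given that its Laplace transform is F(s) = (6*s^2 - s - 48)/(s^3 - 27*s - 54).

Factor the denominator: s^3 - 27*s - 54 = (s - 6)*(s + 3)^2.
Partial fraction decomposition gives [4/(s + 3)] + [-1/(s + 3)^2] + [2/(s - 6)].
Invert each term: 4/(s + 3) ↔ 4e^(-3t); -1/(s + 3)^2 ↔ -t·e^(-3t); 2/(s - 6) ↔ 2e^(6t).

f(t) = -t*exp(-3*t) + 2*exp(6*t) + 4*exp(-3*t)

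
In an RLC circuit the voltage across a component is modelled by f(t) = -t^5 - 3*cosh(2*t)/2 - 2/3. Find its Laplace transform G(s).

By linearity of the Laplace transform, transform each term separately.
(-1)·[L{t^5} = 5!/s^6 = 120/s^6]; (-3/2)·[L{cosh(2t)} = s/(s^2 - 4)]; L{-2/3} = (-2/3)/s.

G(s) = -3*s/(2*(s^2 - 4)) - 2/(3*s) - 120/s^6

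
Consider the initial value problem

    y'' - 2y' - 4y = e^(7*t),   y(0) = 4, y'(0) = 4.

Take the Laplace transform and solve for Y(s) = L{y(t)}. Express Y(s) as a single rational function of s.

Transform both sides with L{·}.
The derivative rules (L{y''} = s^2 Y - s·y(0) - y'(0) and L{y'} = sY - y(0), with y(0) = 4, y'(0) = 4) turn the left side into (s^2 - 2*s - 4)Y - (4*s - 4).
The right side is L{e^(7*t)} = 1/(s - 7).
So (s^2 - 2*s - 4)Y = 1/(s - 7) + (4*s - 4).
Solve for Y(s) and write it as one ratio of polynomials.

Y(s) = (4*s^2 - 32*s + 29)/(s^3 - 9*s^2 + 10*s + 28)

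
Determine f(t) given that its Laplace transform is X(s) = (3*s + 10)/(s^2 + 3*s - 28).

Factor the denominator: s^2 + 3*s - 28 = (s - 4)*(s + 7).
Partial fraction decomposition gives [1/(s + 7)] + [2/(s - 4)].
Invert each term: 1/(s + 7) ↔ e^(-7t); 2/(s - 4) ↔ 2e^(4t).

f(t) = 2*exp(4*t) + exp(-7*t)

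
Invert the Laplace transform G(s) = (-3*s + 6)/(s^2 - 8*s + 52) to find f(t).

f(t) = -exp(4*t)*sin(6*t) - 3*exp(4*t)*cos(6*t)

Complete the square in the denominator: s^2 - 8*s + 52 = (s - 4)^2 + 6^2.
Split the numerator to match: -3*s + 6 = -3·(s - 4) - 1·6.
Invert each term: -3·(s - 4)/((s - 4)^2 + 36) ↔ -3e^(4t)cos(6t); -1·6/((s - 4)^2 + 36) ↔ -e^(4t)sin(6t).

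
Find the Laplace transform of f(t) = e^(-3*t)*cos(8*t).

(s + 3)/((s + 3)^2 + 64)

L{cos(8t)} = s/(s^2 + 64).
By the first shifting theorem, multiplying by e^(-3t) replaces s with s + 3.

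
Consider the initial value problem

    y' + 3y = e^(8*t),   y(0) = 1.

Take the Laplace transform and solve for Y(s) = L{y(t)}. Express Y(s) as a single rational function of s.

Y(s) = (s - 7)/(s^2 - 5*s - 24)

Transform both sides with L{·}.
Using L{y'} = sY - y(0) = sY - 1, the left side becomes (s + 3)Y - (1).
The right side is L{e^(8*t)} = 1/(s - 8).
So (s + 3)Y = 1/(s - 8) + (1).
Divide through and combine into a single rational function.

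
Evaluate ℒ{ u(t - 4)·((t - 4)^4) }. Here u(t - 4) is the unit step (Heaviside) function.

By the second shifting theorem, L{u(t - c)·g(t - c)} = e^(-cs)·G(s) with c = 4 and G(s) = L{g(t)}.
L{t^4} = 4!/s^5 = 24/s^5.

24*exp(-4*s)/s^5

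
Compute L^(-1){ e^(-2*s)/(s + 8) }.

The factor e^(-2s) signals a time shift by c = 2 (second shifting theorem).
L{e^(-8t)} = 1/(s + 8), so L^-1{1/(s + 8)} = e^(-8*t).
Hence the inverse is u(t - 2) times that function evaluated at t - 2.

Heaviside(t - 2)*(exp(-8*t + 16))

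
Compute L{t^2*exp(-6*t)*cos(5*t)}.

L{cos(5t)} = s/(s^2 + 25).
Multiplying by e^(-6t) shifts s → s + 6, so L{exp(-6*t)*cos(5*t)} = (s + 6)/((s + 6)^2 + 25).
Then apply L{t^2·g(t)} = (-1)^2 d^2/ds^2[H(s)] with H(s) = (s + 6)/((s + 6)^2 + 25):
differentiating 2 times and applying the sign gives 2*(s + 6)*(s^2 + 12*s - 39)/(s^2 + 12*s + 61)^3.

2*(s + 6)*(s^2 + 12*s - 39)/(s^2 + 12*s + 61)^3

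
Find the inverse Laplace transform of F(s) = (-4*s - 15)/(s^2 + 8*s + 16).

t*exp(-4*t) - 4*exp(-4*t)

Factor the denominator: s^2 + 8*s + 16 = (s + 4)^2.
Partial fraction decomposition gives [-4/(s + 4)] + [(s + 4)^(-2)].
Invert each term: -4/(s + 4) ↔ -4e^(-4t); 1/(s + 4)^2 ↔ t·e^(-4t).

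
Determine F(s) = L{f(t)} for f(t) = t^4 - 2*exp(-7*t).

Apply the Laplace transform termwise.
L{t^4} = 4!/s^5 = 24/s^5; (-2)·[L{e^(-7t)} = 1/(s + 7)].

F(s) = -2/(s + 7) + 24/s^5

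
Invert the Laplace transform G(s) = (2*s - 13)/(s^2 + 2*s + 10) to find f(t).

Complete the square in the denominator: s^2 + 2*s + 10 = (s + 1)^2 + 3^2.
Split the numerator to match: 2*s - 13 = 2·(s + 1) - 5·3.
Invert each term: 2·(s + 1)/((s + 1)^2 + 9) ↔ 2e^(-t)cos(3t); -5·3/((s + 1)^2 + 9) ↔ -5e^(-t)sin(3t).

f(t) = -5*exp(-t)*sin(3*t) + 2*exp(-t)*cos(3*t)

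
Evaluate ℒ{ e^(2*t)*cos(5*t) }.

L{cos(5t)} = s/(s^2 + 25).
By the first shifting theorem, multiplying by e^(2t) replaces s with s - 2.

(s - 2)/((s - 2)^2 + 25)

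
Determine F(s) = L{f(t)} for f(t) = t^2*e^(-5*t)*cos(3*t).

F(s) = 2*(s + 5)*(s^2 + 10*s - 2)/(s^2 + 10*s + 34)^3

L{cos(3t)} = s/(s^2 + 9).
Multiplying by e^(-5t) shifts s → s + 5, so L{e^(-5*t)*cos(3*t)} = (s + 5)/((s + 5)^2 + 9).
Then apply L{t^2·g(t)} = (-1)^2 d^2/ds^2[G(s)] with G(s) = (s + 5)/((s + 5)^2 + 9):
differentiating 2 times and applying the sign gives 2*(s + 5)*(s^2 + 10*s - 2)/(s^2 + 10*s + 34)^3.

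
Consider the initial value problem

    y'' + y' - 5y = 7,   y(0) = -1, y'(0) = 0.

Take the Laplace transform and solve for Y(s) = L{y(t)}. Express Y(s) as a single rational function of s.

Y(s) = (-s^2 - s + 7)/(s^3 + s^2 - 5*s)

Laplace-transform each side.
Using L{y''} = s^2 Y - s·y(0) - y'(0) and L{y'} = sY - y(0), with y(0) = -1, y'(0) = 0, the left side becomes (s^2 + s - 5)Y - (-s - 1).
The right side is L{7} = 7/s.
So (s^2 + s - 5)Y = 7/s + (-s - 1).
Divide through and combine into a single rational function.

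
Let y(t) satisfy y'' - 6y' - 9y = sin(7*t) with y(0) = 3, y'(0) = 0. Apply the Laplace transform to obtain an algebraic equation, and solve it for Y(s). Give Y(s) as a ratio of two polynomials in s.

Take the Laplace transform of both sides.
The derivative rules (L{y''} = s^2 Y - s·y(0) - y'(0) and L{y'} = sY - y(0), with y(0) = 3, y'(0) = 0) turn the left side into (s^2 - 6*s - 9)Y - (3*s - 18).
The right side is L{sin(7*t)} = 7/(s^2 + 49).
So (s^2 - 6*s - 9)Y = 7/(s^2 + 49) + (3*s - 18).
Solve for Y(s) and write it as one ratio of polynomials.

Y(s) = (3*s^3 - 18*s^2 + 147*s - 875)/(s^4 - 6*s^3 + 40*s^2 - 294*s - 441)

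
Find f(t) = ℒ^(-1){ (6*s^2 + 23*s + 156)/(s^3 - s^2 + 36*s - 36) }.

Factor the denominator: s^3 - s^2 + 36*s - 36 = (s - 1)*(s^2 + 36).
Partial fraction decomposition gives [5/(s - 1)] + [s/(s^2 + 36)] + [24/(s^2 + 36)].
Invert each term: 5/(s - 1) ↔ 5e^(t); 1·s/(s^2 + 36) ↔ cos(6t); 4·6/(s^2 + 36) ↔ 4sin(6t).

f(t) = 5*exp(t) + 4*sin(6*t) + cos(6*t)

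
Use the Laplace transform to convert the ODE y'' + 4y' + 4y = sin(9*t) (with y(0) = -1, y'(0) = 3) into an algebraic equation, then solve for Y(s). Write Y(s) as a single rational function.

Take the Laplace transform of both sides.
With L{y''} = s^2 Y - s·y(0) - y'(0) and L{y'} = sY - y(0), with y(0) = -1, y'(0) = 3: the LHS transforms to (s^2 + 4*s + 4)Y - (-s - 1).
The right side is L{sin(9*t)} = 9/(s^2 + 81).
So (s^2 + 4*s + 4)Y = 9/(s^2 + 81) + (-s - 1).
Divide through and combine into a single rational function.

Y(s) = (-s^3 - s^2 - 81*s - 72)/(s^4 + 4*s^3 + 85*s^2 + 324*s + 324)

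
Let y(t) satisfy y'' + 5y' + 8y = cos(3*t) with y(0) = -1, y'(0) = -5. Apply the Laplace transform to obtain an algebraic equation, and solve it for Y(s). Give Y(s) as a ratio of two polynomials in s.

Y(s) = (-s^3 - 10*s^2 - 8*s - 90)/(s^4 + 5*s^3 + 17*s^2 + 45*s + 72)

Take the Laplace transform of both sides.
The derivative rules (L{y''} = s^2 Y - s·y(0) - y'(0) and L{y'} = sY - y(0), with y(0) = -1, y'(0) = -5) turn the left side into (s^2 + 5*s + 8)Y - (-s - 10).
The right side is L{cos(3*t)} = s/(s^2 + 9).
So (s^2 + 5*s + 8)Y = s/(s^2 + 9) + (-s - 10).
Solve for Y(s) and write it as one ratio of polynomials.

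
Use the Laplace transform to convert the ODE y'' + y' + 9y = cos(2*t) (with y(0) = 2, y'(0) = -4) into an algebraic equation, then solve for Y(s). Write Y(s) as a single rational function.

Y(s) = (2*s^3 - 2*s^2 + 9*s - 8)/(s^4 + s^3 + 13*s^2 + 4*s + 36)

Take the Laplace transform of both sides.
With L{y''} = s^2 Y - s·y(0) - y'(0) and L{y'} = sY - y(0), with y(0) = 2, y'(0) = -4: the LHS transforms to (s^2 + s + 9)Y - (2*s - 2).
The right side is L{cos(2*t)} = s/(s^2 + 4).
So (s^2 + s + 9)Y = s/(s^2 + 4) + (2*s - 2).
Solve for Y(s) and write it as one ratio of polynomials.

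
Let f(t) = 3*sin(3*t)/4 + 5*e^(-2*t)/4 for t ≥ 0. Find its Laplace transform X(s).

By linearity of the Laplace transform, transform each term separately.
(3/4)·[L{sin(3t)} = 3/(s^2 + 9)]; (5/4)·[L{e^(-2t)} = 1/(s + 2)].

X(s) = 9/(4*(s^2 + 9)) + 5/(4*(s + 2))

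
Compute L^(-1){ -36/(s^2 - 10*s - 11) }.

-6*exp(5*t)*sinh(6*t)

Rewrite the denominator: s^2 - 10*s - 11 = (s - 5)^2 - 36.
The form in (s - 5) signals a first-shifting-theorem factor e^(5t).
Since L{sinh(6t)} = 6/(s^2 - 36), the inverse is exp(5*t)*sinh(6*t), scaled by -6.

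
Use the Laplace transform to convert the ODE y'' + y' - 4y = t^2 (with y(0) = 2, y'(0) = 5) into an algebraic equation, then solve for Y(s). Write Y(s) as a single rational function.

Transform both sides with L{·}.
Using L{y''} = s^2 Y - s·y(0) - y'(0) and L{y'} = sY - y(0), with y(0) = 2, y'(0) = 5, the left side becomes (s^2 + s - 4)Y - (2*s + 7).
The right side is L{t^2} = 2/s^3.
So (s^2 + s - 4)Y = 2/s^3 + (2*s + 7).
Divide through and combine into a single rational function.

Y(s) = (2*s^4 + 7*s^3 + 2)/(s^5 + s^4 - 4*s^3)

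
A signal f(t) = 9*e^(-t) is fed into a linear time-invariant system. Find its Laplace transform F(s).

F(s) = 9/(s + 1)

L{9} = 9/s.
By the first shifting theorem, multiplying by e^(-t) replaces s with s + 1.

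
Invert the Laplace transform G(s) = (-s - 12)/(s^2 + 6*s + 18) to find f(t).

f(t) = -3*exp(-3*t)*sin(3*t) - exp(-3*t)*cos(3*t)

Complete the square in the denominator: s^2 + 6*s + 18 = (s + 3)^2 + 3^2.
Split the numerator to match: -s - 12 = -1·(s + 3) - 3·3.
Invert each term: -1·(s + 3)/((s + 3)^2 + 9) ↔ -e^(-3t)cos(3t); -3·3/((s + 3)^2 + 9) ↔ -3e^(-3t)sin(3t).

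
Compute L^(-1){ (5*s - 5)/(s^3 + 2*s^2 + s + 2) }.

-sin(t) + 3*cos(t) - 3*exp(-2*t)

Factor the denominator: s^3 + 2*s^2 + s + 2 = (s + 2)*(s^2 + 1).
Partial fraction decomposition gives [-3/(s + 2)] + [3*s/(s^2 + 1)] + [-1/(s^2 + 1)].
Invert each term: -3/(s + 2) ↔ -3e^(-2t); 3·s/(s^2 + 1) ↔ 3cos(t); -1·1/(s^2 + 1) ↔ -sin(t).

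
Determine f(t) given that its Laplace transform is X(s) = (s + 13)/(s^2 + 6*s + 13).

Complete the square in the denominator: s^2 + 6*s + 13 = (s + 3)^2 + 2^2.
Split the numerator to match: s + 13 = 1·(s + 3) + 5·2.
Invert each term: 1·(s + 3)/((s + 3)^2 + 4) ↔ e^(-3t)cos(2t); 5·2/((s + 3)^2 + 4) ↔ 5e^(-3t)sin(2t).

f(t) = 5*exp(-3*t)*sin(2*t) + exp(-3*t)*cos(2*t)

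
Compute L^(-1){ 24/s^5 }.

Since L{t^4} = 4!/s^5 = 24/s^5, the inverse is t^4.

t^4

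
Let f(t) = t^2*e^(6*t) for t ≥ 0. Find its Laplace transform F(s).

F(s) = 2/(s - 6)^3

L{e^(6t)} = 1/(s - 6).
Then apply L{t^2·g(t)} = (-1)^2 d^2/ds^2[G(s)] with G(s) = 1/(s - 6):
differentiating 2 times and applying the sign gives 2/(s - 6)^3.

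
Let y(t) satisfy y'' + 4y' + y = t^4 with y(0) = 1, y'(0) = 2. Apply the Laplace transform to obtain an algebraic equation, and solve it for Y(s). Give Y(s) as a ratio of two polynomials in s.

Y(s) = (s^6 + 6*s^5 + 24)/(s^7 + 4*s^6 + s^5)

Take the Laplace transform of both sides.
Using L{y''} = s^2 Y - s·y(0) - y'(0) and L{y'} = sY - y(0), with y(0) = 1, y'(0) = 2, the left side becomes (s^2 + 4*s + 1)Y - (s + 6).
The right side is L{t^4} = 24/s^5.
So (s^2 + 4*s + 1)Y = 24/s^5 + (s + 6).
Solve for Y(s) and write it as one ratio of polynomials.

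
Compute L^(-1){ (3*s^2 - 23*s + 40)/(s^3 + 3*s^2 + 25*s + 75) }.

-4*sin(5*t) - cos(5*t) + 4*exp(-3*t)

Factor the denominator: s^3 + 3*s^2 + 25*s + 75 = (s + 3)*(s^2 + 25).
Partial fraction decomposition gives [4/(s + 3)] + [-s/(s^2 + 25)] + [-20/(s^2 + 25)].
Invert each term: 4/(s + 3) ↔ 4e^(-3t); -1·s/(s^2 + 25) ↔ -cos(5t); -4·5/(s^2 + 25) ↔ -4sin(5t).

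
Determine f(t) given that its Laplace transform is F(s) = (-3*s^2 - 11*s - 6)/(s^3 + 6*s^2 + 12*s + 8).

Factor the denominator: s^3 + 6*s^2 + 12*s + 8 = (s + 2)^3.
Partial fraction decomposition gives [-3/(s + 2)] + [(s + 2)^(-2)] + [4/(s + 2)^3].
Invert each term: -3/(s + 2) ↔ -3e^(-2t); 1/(s + 2)^2 ↔ t·e^(-2t); 4/(s + 2)^3 ↔ (2)t^2·e^(-2t).

f(t) = 2*t^2*exp(-2*t) + t*exp(-2*t) - 3*exp(-2*t)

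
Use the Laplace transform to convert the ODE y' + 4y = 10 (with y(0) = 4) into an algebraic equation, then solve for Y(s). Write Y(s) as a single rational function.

Laplace-transform each side.
The derivative rules (L{y'} = sY - y(0) = sY - 4) turn the left side into (s + 4)Y - (4).
The right side is L{10} = 10/s.
So (s + 4)Y = 10/s + (4).
Solve for Y(s) and write it as one ratio of polynomials.

Y(s) = (4*s + 10)/(s^2 + 4*s)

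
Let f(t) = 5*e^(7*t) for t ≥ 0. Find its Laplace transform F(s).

F(s) = 5/(s - 7)

L{5} = 5/s.
By the first shifting theorem, multiplying by e^(7t) replaces s with s - 7.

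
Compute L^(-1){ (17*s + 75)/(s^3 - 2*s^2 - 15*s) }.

4*exp(5*t) - 5 + exp(-3*t)

Factor the denominator: s^3 - 2*s^2 - 15*s = s*(s - 5)*(s + 3).
Partial fraction decomposition gives [-5/s] + [4/(s - 5)] + [1/(s + 3)].
Invert each term: -5/(s - 0) ↔ -5e^(0t); 4/(s - 5) ↔ 4e^(5t); 1/(s + 3) ↔ e^(-3t).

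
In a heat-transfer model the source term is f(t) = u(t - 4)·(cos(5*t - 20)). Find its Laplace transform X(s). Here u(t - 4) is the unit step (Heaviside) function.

By the second shifting theorem, L{u(t - c)·g(t - c)} = e^(-cs)·G(s) with c = 4 and G(s) = L{g(t)}.
L{cos(5t)} = s/(s^2 + 25).

X(s) = s*exp(-4*s)/(s^2 + 25)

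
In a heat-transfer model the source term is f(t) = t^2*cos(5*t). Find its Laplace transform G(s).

G(s) = 2*s*(s^2 - 75)/(s^2 + 25)^3

L{cos(5t)} = s/(s^2 + 25).
Then apply L{t^2·g(t)} = (-1)^2 d^2/ds^2[H(s)] with H(s) = s/(s^2 + 25):
differentiating 2 times and applying the sign gives 2*s*(s^2 - 75)/(s^2 + 25)^3.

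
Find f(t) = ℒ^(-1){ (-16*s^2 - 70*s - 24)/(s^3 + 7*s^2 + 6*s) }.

f(t) = -4 - 6*exp(-t) - 6*exp(-6*t)

Factor the denominator: s^3 + 7*s^2 + 6*s = s*(s + 1)*(s + 6).
Partial fraction decomposition gives [-6/(s + 6)] + [-4/s] + [-6/(s + 1)].
Invert each term: -6/(s + 6) ↔ -6e^(-6t); -4/(s - 0) ↔ -4e^(0t); -6/(s + 1) ↔ -6e^(-t).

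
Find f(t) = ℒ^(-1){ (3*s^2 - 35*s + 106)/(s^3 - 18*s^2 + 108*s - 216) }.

Factor the denominator: s^3 - 18*s^2 + 108*s - 216 = (s - 6)^3.
Partial fraction decomposition gives [3/(s - 6)] + [(s - 6)^(-2)] + [4/(s - 6)^3].
Invert each term: 3/(s - 6) ↔ 3e^(6t); 1/(s - 6)^2 ↔ t·e^(6t); 4/(s - 6)^3 ↔ (2)t^2·e^(6t).

f(t) = 2*t^2*exp(6*t) + t*exp(6*t) + 3*exp(6*t)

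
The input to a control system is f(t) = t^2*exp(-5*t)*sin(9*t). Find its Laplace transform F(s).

F(s) = 54*(s^2 + 10*s - 2)/(s^2 + 10*s + 106)^3

L{sin(9t)} = 9/(s^2 + 81).
Multiplying by e^(-5t) shifts s → s + 5, so L{exp(-5*t)*sin(9*t)} = 9/((s + 5)^2 + 81).
Then apply L{t^2·g(t)} = (-1)^2 d^2/ds^2[G(s)] with G(s) = 9/((s + 5)^2 + 81):
differentiating 2 times and applying the sign gives 54*(s^2 + 10*s - 2)/(s^2 + 10*s + 106)^3.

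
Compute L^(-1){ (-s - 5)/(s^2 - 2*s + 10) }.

-2*exp(t)*sin(3*t) - exp(t)*cos(3*t)

Complete the square in the denominator: s^2 - 2*s + 10 = (s - 1)^2 + 3^2.
Split the numerator to match: -s - 5 = -1·(s - 1) - 2·3.
Invert each term: -1·(s - 1)/((s - 1)^2 + 9) ↔ -e^(t)cos(3t); -2·3/((s - 1)^2 + 9) ↔ -2e^(t)sin(3t).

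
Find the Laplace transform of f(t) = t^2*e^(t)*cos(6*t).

2*(s - 1)*(s^2 - 2*s - 107)/(s^2 - 2*s + 37)^3

L{cos(6t)} = s/(s^2 + 36).
Multiplying by e^(t) shifts s → s - 1, so L{e^(t)*cos(6*t)} = (s - 1)/((s - 1)^2 + 36).
Then apply L{t^2·g(t)} = (-1)^2 d^2/ds^2[G(s)] with G(s) = (s - 1)/((s - 1)^2 + 36):
differentiating 2 times and applying the sign gives 2*(s - 1)*(s^2 - 2*s - 107)/(s^2 - 2*s + 37)^3.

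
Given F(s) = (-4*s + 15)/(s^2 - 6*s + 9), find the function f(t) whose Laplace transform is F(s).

Factor the denominator: s^2 - 6*s + 9 = (s - 3)^2.
Partial fraction decomposition gives [-4/(s - 3)] + [3/(s - 3)^2].
Invert each term: -4/(s - 3) ↔ -4e^(3t); 3/(s - 3)^2 ↔ 3t·e^(3t).

f(t) = 3*t*exp(3*t) - 4*exp(3*t)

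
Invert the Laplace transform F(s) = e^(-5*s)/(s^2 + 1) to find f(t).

The factor e^(-5s) signals a time shift by c = 5 (second shifting theorem).
L{sin(t)} = 1/(s^2 + 1), so L^-1{1/(s^2 + 1)} = sin(t).
Hence the inverse is u(t - 5) times that function evaluated at t - 5.

f(t) = Heaviside(t - 5)*(sin(t - 5))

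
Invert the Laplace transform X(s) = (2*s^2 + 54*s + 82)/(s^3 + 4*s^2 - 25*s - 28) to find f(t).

f(t) = 6*exp(4*t) - exp(-t) - 3*exp(-7*t)

Factor the denominator: s^3 + 4*s^2 - 25*s - 28 = (s - 4)*(s + 1)*(s + 7).
Partial fraction decomposition gives [-1/(s + 1)] + [-3/(s + 7)] + [6/(s - 4)].
Invert each term: -1/(s + 1) ↔ -e^(-t); -3/(s + 7) ↔ -3e^(-7t); 6/(s - 4) ↔ 6e^(4t).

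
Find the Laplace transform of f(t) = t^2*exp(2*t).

L{e^(2t)} = 1/(s - 2).
Then apply L{t^2·g(t)} = (-1)^2 d^2/ds^2[G(s)] with G(s) = 1/(s - 2):
differentiating 2 times and applying the sign gives 2/(s - 2)^3.

2/(s - 2)^3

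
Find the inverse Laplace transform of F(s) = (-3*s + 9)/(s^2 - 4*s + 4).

Factor the denominator: s^2 - 4*s + 4 = (s - 2)^2.
Partial fraction decomposition gives [-3/(s - 2)] + [3/(s - 2)^2].
Invert each term: -3/(s - 2) ↔ -3e^(2t); 3/(s - 2)^2 ↔ 3t·e^(2t).

3*t*exp(2*t) - 3*exp(2*t)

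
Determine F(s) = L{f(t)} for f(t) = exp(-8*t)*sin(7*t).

F(s) = 7/((s + 8)^2 + 49)

L{sin(7t)} = 7/(s^2 + 49).
By the first shifting theorem, multiplying by e^(-8t) replaces s with s + 8.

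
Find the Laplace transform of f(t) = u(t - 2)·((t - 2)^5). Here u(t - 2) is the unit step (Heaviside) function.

120*exp(-2*s)/s^6

By the second shifting theorem, L{u(t - c)·g(t - c)} = e^(-cs)·H(s) with c = 2 and H(s) = L{g(t)}.
L{t^5} = 5!/s^6 = 120/s^6.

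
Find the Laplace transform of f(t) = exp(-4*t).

L{e^(-4t)} = 1/(s + 4).

1/(s + 4)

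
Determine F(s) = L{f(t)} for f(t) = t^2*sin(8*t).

F(s) = 16*(3*s^2 - 64)/(s^2 + 64)^3

L{sin(8t)} = 8/(s^2 + 64).
Then apply L{t^2·g(t)} = (-1)^2 d^2/ds^2[G(s)] with G(s) = 8/(s^2 + 64):
differentiating 2 times and applying the sign gives 16*(3*s^2 - 64)/(s^2 + 64)^3.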